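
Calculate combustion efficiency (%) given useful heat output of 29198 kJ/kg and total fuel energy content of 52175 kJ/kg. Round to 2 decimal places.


Efficiency = (Q_useful / Q_fuel) * 100
Efficiency = (29198 / 52175) * 100
Efficiency = 0.5596 * 100 = 55.96%


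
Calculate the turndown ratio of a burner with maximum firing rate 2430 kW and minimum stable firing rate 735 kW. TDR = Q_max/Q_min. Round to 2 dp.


TDR = Q_max / Q_min
TDR = 2430 / 735 = 3.31


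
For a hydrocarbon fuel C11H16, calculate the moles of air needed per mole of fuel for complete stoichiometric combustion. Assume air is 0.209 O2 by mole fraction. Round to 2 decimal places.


Balanced combustion: C11H16 + 15 O2 -> 11 CO2 + 8 H2O
O2 needed = C + H/4 = 11 + 16/4 = 15.00 moles
Air moles = O2 / 0.209 = 15.00 / 0.209 = 71.77 moles air


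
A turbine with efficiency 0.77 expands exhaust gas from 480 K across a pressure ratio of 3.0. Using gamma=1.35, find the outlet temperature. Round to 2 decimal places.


T_out = T_in * (1 - eta * (1 - PR^(-(gamma-1)/gamma)))
Exponent = -(1.35-1)/1.35 = -0.25925926
PR^exp = 3.0^(-0.25925926) = 0.75214556
Factor = 1 - 0.77*(1 - 0.75214556) = 0.80915208
T_out = 480 * 0.80915208 = 388.39 K


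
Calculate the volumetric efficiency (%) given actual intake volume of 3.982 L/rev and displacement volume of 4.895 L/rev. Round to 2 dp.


eta_v = (V_actual / V_disp) * 100
Ratio = 3.982 / 4.895 = 0.8135
eta_v = 0.8135 * 100 = 81.35%


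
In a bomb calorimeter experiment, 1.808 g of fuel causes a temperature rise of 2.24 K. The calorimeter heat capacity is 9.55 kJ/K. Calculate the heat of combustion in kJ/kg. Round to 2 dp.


Hc = C_cal * delta_T / m_fuel
Q_released = 9.55 * 2.24 = 21.3920 kJ
m_fuel = 1.808 g = 1.808/1000 kg = 0.001808 kg
Hc = 21.3920 / 0.001808 = 11831.86 kJ/kg


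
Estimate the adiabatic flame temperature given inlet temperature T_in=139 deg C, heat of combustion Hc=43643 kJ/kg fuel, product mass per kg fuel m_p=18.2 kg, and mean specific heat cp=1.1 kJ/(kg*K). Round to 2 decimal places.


T_ad = T_in + Hc / (m_p * cp)
Denominator = 18.2 * 1.1 = 20.0200
Temperature rise = 43643 / 20.0200 = 2179.97 K
T_ad = 139 + 2179.97 = 2318.97 deg C


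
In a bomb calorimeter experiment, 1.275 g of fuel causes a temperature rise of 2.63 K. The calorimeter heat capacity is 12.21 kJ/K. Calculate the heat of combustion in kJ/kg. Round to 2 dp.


Hc = C_cal * delta_T / m_fuel
Q_released = 12.21 * 2.63 = 32.1123 kJ
m_fuel = 1.275 g = 1.275/1000 kg = 0.001275 kg
Hc = 32.1123 / 0.001275 = 25186.12 kJ/kg


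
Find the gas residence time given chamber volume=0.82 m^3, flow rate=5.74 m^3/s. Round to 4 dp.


tau = V / Q_flow
tau = 0.82 / 5.74 = 0.1429 s


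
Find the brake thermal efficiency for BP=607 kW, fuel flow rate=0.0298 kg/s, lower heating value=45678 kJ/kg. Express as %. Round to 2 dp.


eta_BTE = (BP / (mf * LHV)) * 100
Denominator = 0.0298 * 45678 = 1361.2044 kW
eta_BTE = (607 / 1361.2044) * 100 = 44.59%


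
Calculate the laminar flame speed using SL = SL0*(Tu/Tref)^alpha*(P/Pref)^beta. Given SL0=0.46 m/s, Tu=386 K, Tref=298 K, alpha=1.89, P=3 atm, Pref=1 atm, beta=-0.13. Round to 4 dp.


SL = SL0 * (Tu/Tref)^alpha * (P/Pref)^beta
T ratio = 386/298 = 1.29530201
(T ratio)^alpha = 1.29530201^1.89 = 1.630727
(P/Pref)^beta = 3^(-0.13) = 0.866910
SL = 0.46 * 1.630727 * 0.866910 = 0.6503 m/s


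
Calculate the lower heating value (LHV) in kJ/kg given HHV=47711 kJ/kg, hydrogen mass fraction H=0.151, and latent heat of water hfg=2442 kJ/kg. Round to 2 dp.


LHV = HHV - hfg * 9 * H
Water correction = 2442 * 9 * 0.151 = 3318.678 kJ/kg
LHV = 47711 - 3318.678 = 44392.32 kJ/kg


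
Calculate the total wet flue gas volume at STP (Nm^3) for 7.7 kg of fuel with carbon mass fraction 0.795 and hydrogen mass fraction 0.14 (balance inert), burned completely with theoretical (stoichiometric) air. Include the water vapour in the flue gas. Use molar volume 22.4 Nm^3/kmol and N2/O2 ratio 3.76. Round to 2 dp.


Per kg fuel: CO2 = (C/12 kmol)*22.4 = (0.795/12)*22.4 = 1.48400 Nm^3
Per kg fuel: H2O = (H/2 kmol)*22.4 = (0.14/2)*22.4 = 1.56800 Nm^3
O2 needed per kg fuel = C/12 + H/4 = 0.795/12 + 0.14/4 = 0.10125000 kmol
Per kg fuel: N2 = O2*3.76*22.4 = 0.10125000*3.76*22.4 = 8.52768 Nm^3
Total per kg = 1.48400 + 1.56800 + 8.52768 = 11.57968 Nm^3
Total = 11.57968 * 7.7 = 89.16 Nm^3


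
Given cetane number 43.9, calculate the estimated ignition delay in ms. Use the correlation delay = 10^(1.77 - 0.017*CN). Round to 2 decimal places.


delay = 10^(1.77 - 0.017*CN)
Exponent = 1.77 - 0.017*43.9 = 1.0237
delay = 10^1.0237 = 10.56 ms


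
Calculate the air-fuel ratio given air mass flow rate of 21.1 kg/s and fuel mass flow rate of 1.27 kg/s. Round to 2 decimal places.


AFR = m_air / m_fuel
AFR = 21.1 / 1.27 = 16.61


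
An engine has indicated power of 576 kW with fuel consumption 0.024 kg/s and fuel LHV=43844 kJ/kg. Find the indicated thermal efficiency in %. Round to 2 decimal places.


eta_ith = (IP / (mf * LHV)) * 100
Denominator = 0.024 * 43844 = 1052.2560 kW
eta_ith = (576 / 1052.2560) * 100 = 54.74%


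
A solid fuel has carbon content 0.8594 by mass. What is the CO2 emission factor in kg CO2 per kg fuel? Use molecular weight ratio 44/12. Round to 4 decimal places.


EF = C_frac * (M_CO2 / M_C)
EF = 0.8594 * (44/12)
EF = 0.8594 * 3.666667 = 3.1511 kg_CO2/kg_fuel


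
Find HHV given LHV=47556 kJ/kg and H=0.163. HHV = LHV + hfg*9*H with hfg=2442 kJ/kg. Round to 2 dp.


HHV = LHV + hfg * 9 * H
Water addition = 2442 * 9 * 0.163 = 3582.414 kJ/kg
HHV = 47556 + 3582.414 = 51138.41 kJ/kg


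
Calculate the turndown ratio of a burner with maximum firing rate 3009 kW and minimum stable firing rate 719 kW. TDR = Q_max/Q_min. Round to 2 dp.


TDR = Q_max / Q_min
TDR = 3009 / 719 = 4.18


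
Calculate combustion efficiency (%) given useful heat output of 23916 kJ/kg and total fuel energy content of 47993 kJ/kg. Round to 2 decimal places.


Efficiency = (Q_useful / Q_fuel) * 100
Efficiency = (23916 / 47993) * 100
Efficiency = 0.4983 * 100 = 49.83%


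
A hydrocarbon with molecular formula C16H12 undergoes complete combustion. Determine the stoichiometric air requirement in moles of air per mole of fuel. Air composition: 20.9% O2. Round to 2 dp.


Balanced combustion: C16H12 + 19 O2 -> 16 CO2 + 6 H2O
O2 needed = C + H/4 = 16 + 12/4 = 19.00 moles
Air moles = O2 / 0.209 = 19.00 / 0.209 = 90.91 moles air


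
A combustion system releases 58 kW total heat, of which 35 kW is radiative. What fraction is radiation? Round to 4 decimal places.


f_rad = Q_rad / Q_total
f_rad = 35 / 58 = 0.6034


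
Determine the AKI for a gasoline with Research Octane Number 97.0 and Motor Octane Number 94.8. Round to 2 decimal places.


AKI = (RON + MON) / 2
AKI = (97.0 + 94.8) / 2
AKI = 191.8 / 2 = 95.90


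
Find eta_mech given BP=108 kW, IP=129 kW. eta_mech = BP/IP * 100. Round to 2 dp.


eta_mech = (BP / IP) * 100
Ratio = 108 / 129 = 0.8372
eta_mech = 0.8372 * 100 = 83.72%


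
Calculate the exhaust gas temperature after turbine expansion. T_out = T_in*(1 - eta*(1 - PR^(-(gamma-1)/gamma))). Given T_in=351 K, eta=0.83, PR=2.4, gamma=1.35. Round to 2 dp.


T_out = T_in * (1 - eta * (1 - PR^(-(gamma-1)/gamma)))
Exponent = -(1.35-1)/1.35 = -0.25925926
PR^exp = 2.4^(-0.25925926) = 0.79694200
Factor = 1 - 0.83*(1 - 0.79694200) = 0.83146186
T_out = 351 * 0.83146186 = 291.84 K


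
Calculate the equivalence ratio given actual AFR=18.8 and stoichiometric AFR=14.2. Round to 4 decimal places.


phi = AFR_stoich / AFR_actual
phi = 14.2 / 18.8 = 0.7553


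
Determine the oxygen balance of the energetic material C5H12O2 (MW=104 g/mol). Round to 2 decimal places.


OB = -1600 * (2C + H/2 - O) / MW
Inner = 2*5 + 12/2 - 2 = 14.00
OB = -1600 * 14.00 / 104 = -215.38%


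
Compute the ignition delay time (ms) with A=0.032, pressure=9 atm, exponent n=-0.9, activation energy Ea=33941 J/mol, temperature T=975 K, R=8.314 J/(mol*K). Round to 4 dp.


tau = A * P^n * exp(Ea/(R*T))
P^n = 9^(-0.9) = 0.13841455
Ea/(R*T) = 33941/(8.314*975) = 4.187068
exp(Ea/(R*T)) = 65.829485
tau = 0.032 * 0.13841455 * 65.829485 = 0.2916 ms


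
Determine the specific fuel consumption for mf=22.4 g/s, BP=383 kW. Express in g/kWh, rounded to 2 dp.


SFC = (mf / BP) * 3600
Rate = 22.4 / 383 = 0.058486 g/(s*kW)
SFC = 0.058486 * 3600 = 210.55 g/kWh


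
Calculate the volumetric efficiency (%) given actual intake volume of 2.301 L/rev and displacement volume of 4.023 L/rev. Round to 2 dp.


eta_v = (V_actual / V_disp) * 100
Ratio = 2.301 / 4.023 = 0.5720
eta_v = 0.5720 * 100 = 57.20%


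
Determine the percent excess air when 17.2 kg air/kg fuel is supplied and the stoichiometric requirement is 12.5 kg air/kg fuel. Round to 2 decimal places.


Excess air = actual - stoichiometric = 17.2 - 12.5 = 4.70 kg/kg fuel
Excess air % = (excess / stoich) * 100 = (4.70 / 12.5) * 100 = 37.60%


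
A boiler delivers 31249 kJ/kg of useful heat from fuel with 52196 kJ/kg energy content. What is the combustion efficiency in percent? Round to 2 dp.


Efficiency = (Q_useful / Q_fuel) * 100
Efficiency = (31249 / 52196) * 100
Efficiency = 0.5987 * 100 = 59.87%


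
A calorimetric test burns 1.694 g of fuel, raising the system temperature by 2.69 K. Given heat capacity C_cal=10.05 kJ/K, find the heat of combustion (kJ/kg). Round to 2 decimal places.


Hc = C_cal * delta_T / m_fuel
Q_released = 10.05 * 2.69 = 27.0345 kJ
m_fuel = 1.694 g = 1.694/1000 kg = 0.001694 kg
Hc = 27.0345 / 0.001694 = 15958.97 kJ/kg


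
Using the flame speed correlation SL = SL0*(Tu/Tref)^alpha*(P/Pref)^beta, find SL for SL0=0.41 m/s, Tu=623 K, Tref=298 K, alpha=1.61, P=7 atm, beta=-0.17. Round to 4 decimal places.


SL = SL0 * (Tu/Tref)^alpha * (P/Pref)^beta
T ratio = 623/298 = 2.09060403
(T ratio)^alpha = 2.09060403^1.61 = 3.278216
(P/Pref)^beta = 7^(-0.17) = 0.718345
SL = 0.41 * 3.278216 * 0.718345 = 0.9655 m/s


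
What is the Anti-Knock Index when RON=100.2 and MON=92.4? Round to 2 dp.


AKI = (RON + MON) / 2
AKI = (100.2 + 92.4) / 2
AKI = 192.6 / 2 = 96.30


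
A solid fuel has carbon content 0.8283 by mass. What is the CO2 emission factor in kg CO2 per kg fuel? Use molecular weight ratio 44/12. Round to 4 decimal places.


EF = C_frac * (M_CO2 / M_C)
EF = 0.8283 * (44/12)
EF = 0.8283 * 3.666667 = 3.0371 kg_CO2/kg_fuel


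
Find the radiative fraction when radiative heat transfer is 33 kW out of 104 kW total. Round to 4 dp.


f_rad = Q_rad / Q_total
f_rad = 33 / 104 = 0.3173


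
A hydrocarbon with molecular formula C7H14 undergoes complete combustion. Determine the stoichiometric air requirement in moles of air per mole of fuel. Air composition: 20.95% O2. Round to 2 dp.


Balanced combustion: C7H14 + 10.5 O2 -> 7 CO2 + 7 H2O
O2 needed = C + H/4 = 7 + 14/4 = 10.50 moles
Air moles = O2 / 0.2095 = 10.50 / 0.2095 = 50.12 moles air


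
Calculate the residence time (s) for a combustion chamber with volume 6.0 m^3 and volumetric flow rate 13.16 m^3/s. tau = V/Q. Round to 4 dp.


tau = V / Q_flow
tau = 6.0 / 13.16 = 0.4559 s


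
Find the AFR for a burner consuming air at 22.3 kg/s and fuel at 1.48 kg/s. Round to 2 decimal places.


AFR = m_air / m_fuel
AFR = 22.3 / 1.48 = 15.07


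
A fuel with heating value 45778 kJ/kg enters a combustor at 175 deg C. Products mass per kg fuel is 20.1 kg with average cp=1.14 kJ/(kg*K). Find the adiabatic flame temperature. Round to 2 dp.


T_ad = T_in + Hc / (m_p * cp)
Denominator = 20.1 * 1.14 = 22.9140
Temperature rise = 45778 / 22.9140 = 1997.82 K
T_ad = 175 + 1997.82 = 2172.82 deg C


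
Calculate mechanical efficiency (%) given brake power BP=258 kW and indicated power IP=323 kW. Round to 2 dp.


eta_mech = (BP / IP) * 100
Ratio = 258 / 323 = 0.7988
eta_mech = 0.7988 * 100 = 79.88%


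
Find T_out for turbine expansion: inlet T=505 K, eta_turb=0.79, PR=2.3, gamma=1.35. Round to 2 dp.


T_out = T_in * (1 - eta * (1 - PR^(-(gamma-1)/gamma)))
Exponent = -(1.35-1)/1.35 = -0.25925926
PR^exp = 2.3^(-0.25925926) = 0.80578413
Factor = 1 - 0.79*(1 - 0.80578413) = 0.84656946
T_out = 505 * 0.84656946 = 427.52 K


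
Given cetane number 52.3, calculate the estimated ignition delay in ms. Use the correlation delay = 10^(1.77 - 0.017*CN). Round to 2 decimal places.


delay = 10^(1.77 - 0.017*CN)
Exponent = 1.77 - 0.017*52.3 = 0.8809
delay = 10^0.8809 = 7.60 ms


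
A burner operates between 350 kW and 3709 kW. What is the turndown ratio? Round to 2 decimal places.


TDR = Q_max / Q_min
TDR = 3709 / 350 = 10.60


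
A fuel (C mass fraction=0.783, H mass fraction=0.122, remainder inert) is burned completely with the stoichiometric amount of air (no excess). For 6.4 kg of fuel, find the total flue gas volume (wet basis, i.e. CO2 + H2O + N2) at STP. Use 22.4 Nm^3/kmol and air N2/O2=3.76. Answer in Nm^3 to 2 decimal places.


Per kg fuel: CO2 = (C/12 kmol)*22.4 = (0.783/12)*22.4 = 1.46160 Nm^3
Per kg fuel: H2O = (H/2 kmol)*22.4 = (0.122/2)*22.4 = 1.36640 Nm^3
O2 needed per kg fuel = C/12 + H/4 = 0.783/12 + 0.122/4 = 0.09575000 kmol
Per kg fuel: N2 = O2*3.76*22.4 = 0.09575000*3.76*22.4 = 8.06445 Nm^3
Total per kg = 1.46160 + 1.36640 + 8.06445 = 10.89245 Nm^3
Total = 10.89245 * 6.4 = 69.71 Nm^3


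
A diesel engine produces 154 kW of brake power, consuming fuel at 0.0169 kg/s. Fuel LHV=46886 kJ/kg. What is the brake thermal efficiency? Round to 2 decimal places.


eta_BTE = (BP / (mf * LHV)) * 100
Denominator = 0.0169 * 46886 = 792.3734 kW
eta_BTE = (154 / 792.3734) * 100 = 19.44%


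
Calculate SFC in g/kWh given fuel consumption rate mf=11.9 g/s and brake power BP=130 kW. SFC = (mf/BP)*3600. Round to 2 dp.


SFC = (mf / BP) * 3600
Rate = 11.9 / 130 = 0.091538 g/(s*kW)
SFC = 0.091538 * 3600 = 329.54 g/kWh


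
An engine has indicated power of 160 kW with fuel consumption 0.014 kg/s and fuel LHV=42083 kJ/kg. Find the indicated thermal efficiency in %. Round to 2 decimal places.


eta_ith = (IP / (mf * LHV)) * 100
Denominator = 0.014 * 42083 = 589.1620 kW
eta_ith = (160 / 589.1620) * 100 = 27.16%


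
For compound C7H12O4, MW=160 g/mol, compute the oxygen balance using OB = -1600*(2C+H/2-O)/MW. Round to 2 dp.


OB = -1600 * (2C + H/2 - O) / MW
Inner = 2*7 + 12/2 - 4 = 16.00
OB = -1600 * 16.00 / 160 = -160.00%


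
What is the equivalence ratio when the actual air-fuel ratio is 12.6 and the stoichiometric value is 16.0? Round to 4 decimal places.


phi = AFR_stoich / AFR_actual
phi = 16.0 / 12.6 = 1.2698


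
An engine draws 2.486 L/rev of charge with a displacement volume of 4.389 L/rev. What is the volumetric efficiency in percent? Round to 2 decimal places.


eta_v = (V_actual / V_disp) * 100
Ratio = 2.486 / 4.389 = 0.5664
eta_v = 0.5664 * 100 = 56.64%


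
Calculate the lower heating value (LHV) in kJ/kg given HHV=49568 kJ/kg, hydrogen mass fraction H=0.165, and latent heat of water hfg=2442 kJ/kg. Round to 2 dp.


LHV = HHV - hfg * 9 * H
Water correction = 2442 * 9 * 0.165 = 3626.370 kJ/kg
LHV = 49568 - 3626.370 = 45941.63 kJ/kg


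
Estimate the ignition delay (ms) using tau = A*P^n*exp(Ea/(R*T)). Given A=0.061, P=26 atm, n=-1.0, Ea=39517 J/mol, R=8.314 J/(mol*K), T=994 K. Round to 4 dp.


tau = A * P^n * exp(Ea/(R*T))
P^n = 26^(-1.0) = 0.03846154
Ea/(R*T) = 39517/(8.314*994) = 4.781758
exp(Ea/(R*T)) = 119.313879
tau = 0.061 * 0.03846154 * 119.313879 = 0.2799 ms


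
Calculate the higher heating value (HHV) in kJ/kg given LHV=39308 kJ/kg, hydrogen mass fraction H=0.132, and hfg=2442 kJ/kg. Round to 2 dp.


HHV = LHV + hfg * 9 * H
Water addition = 2442 * 9 * 0.132 = 2901.096 kJ/kg
HHV = 39308 + 2901.096 = 42209.10 kJ/kg


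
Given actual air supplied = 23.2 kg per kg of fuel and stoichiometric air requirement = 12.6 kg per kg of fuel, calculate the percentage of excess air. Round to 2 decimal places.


Excess air = actual - stoichiometric = 23.2 - 12.6 = 10.60 kg/kg fuel
Excess air % = (excess / stoich) * 100 = (10.60 / 12.6) * 100 = 84.13%


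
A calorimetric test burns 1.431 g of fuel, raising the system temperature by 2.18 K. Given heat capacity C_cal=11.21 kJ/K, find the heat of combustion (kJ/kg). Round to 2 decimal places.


Hc = C_cal * delta_T / m_fuel
Q_released = 11.21 * 2.18 = 24.4378 kJ
m_fuel = 1.431 g = 1.431/1000 kg = 0.001431 kg
Hc = 24.4378 / 0.001431 = 17077.43 kJ/kg


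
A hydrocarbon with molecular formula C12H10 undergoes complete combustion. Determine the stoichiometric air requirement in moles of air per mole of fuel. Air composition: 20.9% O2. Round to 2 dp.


Balanced combustion: C12H10 + 14.5 O2 -> 12 CO2 + 5 H2O
O2 needed = C + H/4 = 12 + 10/4 = 14.50 moles
Air moles = O2 / 0.209 = 14.50 / 0.209 = 69.38 moles air


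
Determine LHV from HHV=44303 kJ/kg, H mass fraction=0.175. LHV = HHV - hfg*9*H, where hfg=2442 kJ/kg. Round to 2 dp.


LHV = HHV - hfg * 9 * H
Water correction = 2442 * 9 * 0.175 = 3846.150 kJ/kg
LHV = 44303 - 3846.150 = 40456.85 kJ/kg


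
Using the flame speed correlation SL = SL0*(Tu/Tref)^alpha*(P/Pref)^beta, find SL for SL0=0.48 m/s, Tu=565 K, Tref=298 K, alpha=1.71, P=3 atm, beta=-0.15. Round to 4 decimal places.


SL = SL0 * (Tu/Tref)^alpha * (P/Pref)^beta
T ratio = 565/298 = 1.89597315
(T ratio)^alpha = 1.89597315^1.71 = 2.986022
(P/Pref)^beta = 3^(-0.15) = 0.848070
SL = 0.48 * 2.986022 * 0.848070 = 1.2155 m/s


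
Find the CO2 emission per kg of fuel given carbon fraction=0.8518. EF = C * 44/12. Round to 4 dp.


EF = C_frac * (M_CO2 / M_C)
EF = 0.8518 * (44/12)
EF = 0.8518 * 3.666667 = 3.1233 kg_CO2/kg_fuel


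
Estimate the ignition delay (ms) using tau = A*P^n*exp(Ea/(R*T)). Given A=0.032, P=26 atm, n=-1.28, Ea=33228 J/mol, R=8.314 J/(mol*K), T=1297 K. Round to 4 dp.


tau = A * P^n * exp(Ea/(R*T))
P^n = 26^(-1.28) = 0.01544664
Ea/(R*T) = 33228/(8.314*1297) = 3.081443
exp(Ea/(R*T)) = 21.789833
tau = 0.032 * 0.01544664 * 21.789833 = 0.0108 ms


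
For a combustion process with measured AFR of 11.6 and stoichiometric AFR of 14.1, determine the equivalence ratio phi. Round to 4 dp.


phi = AFR_stoich / AFR_actual
phi = 14.1 / 11.6 = 1.2155


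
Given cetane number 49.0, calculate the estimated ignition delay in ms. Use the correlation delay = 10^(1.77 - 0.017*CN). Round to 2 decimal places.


delay = 10^(1.77 - 0.017*CN)
Exponent = 1.77 - 0.017*49.0 = 0.9370
delay = 10^0.9370 = 8.65 ms


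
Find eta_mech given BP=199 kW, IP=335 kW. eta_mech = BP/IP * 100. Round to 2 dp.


eta_mech = (BP / IP) * 100
Ratio = 199 / 335 = 0.5940
eta_mech = 0.5940 * 100 = 59.40%


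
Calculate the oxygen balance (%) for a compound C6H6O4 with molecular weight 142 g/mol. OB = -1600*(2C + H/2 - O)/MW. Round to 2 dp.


OB = -1600 * (2C + H/2 - O) / MW
Inner = 2*6 + 6/2 - 4 = 11.00
OB = -1600 * 11.00 / 142 = -123.94%


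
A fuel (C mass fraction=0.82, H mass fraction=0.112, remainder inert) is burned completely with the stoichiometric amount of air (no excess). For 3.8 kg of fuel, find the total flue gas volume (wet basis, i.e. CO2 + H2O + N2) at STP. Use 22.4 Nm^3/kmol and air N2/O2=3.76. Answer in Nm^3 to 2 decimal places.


Per kg fuel: CO2 = (C/12 kmol)*22.4 = (0.82/12)*22.4 = 1.53067 Nm^3
Per kg fuel: H2O = (H/2 kmol)*22.4 = (0.112/2)*22.4 = 1.25440 Nm^3
O2 needed per kg fuel = C/12 + H/4 = 0.82/12 + 0.112/4 = 0.09633333 kmol
Per kg fuel: N2 = O2*3.76*22.4 = 0.09633333*3.76*22.4 = 8.11358 Nm^3
Total per kg = 1.53067 + 1.25440 + 8.11358 = 10.89865 Nm^3
Total = 10.89865 * 3.8 = 41.41 Nm^3


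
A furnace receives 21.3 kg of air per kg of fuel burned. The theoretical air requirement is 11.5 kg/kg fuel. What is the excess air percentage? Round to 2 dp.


Excess air = actual - stoichiometric = 21.3 - 11.5 = 9.80 kg/kg fuel
Excess air % = (excess / stoich) * 100 = (9.80 / 11.5) * 100 = 85.22%


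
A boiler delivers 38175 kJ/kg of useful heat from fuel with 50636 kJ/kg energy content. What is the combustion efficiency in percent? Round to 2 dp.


Efficiency = (Q_useful / Q_fuel) * 100
Efficiency = (38175 / 50636) * 100
Efficiency = 0.7539 * 100 = 75.39%


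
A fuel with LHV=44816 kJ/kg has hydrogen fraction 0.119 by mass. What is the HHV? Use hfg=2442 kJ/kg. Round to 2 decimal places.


HHV = LHV + hfg * 9 * H
Water addition = 2442 * 9 * 0.119 = 2615.382 kJ/kg
HHV = 44816 + 2615.382 = 47431.38 kJ/kg


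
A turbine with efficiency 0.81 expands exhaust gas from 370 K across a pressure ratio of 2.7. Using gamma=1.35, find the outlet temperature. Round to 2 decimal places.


T_out = T_in * (1 - eta * (1 - PR^(-(gamma-1)/gamma)))
Exponent = -(1.35-1)/1.35 = -0.25925926
PR^exp = 2.7^(-0.25925926) = 0.77297411
Factor = 1 - 0.81*(1 - 0.77297411) = 0.81610903
T_out = 370 * 0.81610903 = 301.96 K


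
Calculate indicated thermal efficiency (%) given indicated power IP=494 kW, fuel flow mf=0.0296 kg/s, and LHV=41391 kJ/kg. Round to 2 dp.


eta_ith = (IP / (mf * LHV)) * 100
Denominator = 0.0296 * 41391 = 1225.1736 kW
eta_ith = (494 / 1225.1736) * 100 = 40.32%


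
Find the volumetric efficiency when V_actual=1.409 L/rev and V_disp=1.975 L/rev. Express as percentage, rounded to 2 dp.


eta_v = (V_actual / V_disp) * 100
Ratio = 1.409 / 1.975 = 0.7134
eta_v = 0.7134 * 100 = 71.34%


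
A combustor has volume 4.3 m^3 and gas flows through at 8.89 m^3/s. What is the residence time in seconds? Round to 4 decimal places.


tau = V / Q_flow
tau = 4.3 / 8.89 = 0.4837 s


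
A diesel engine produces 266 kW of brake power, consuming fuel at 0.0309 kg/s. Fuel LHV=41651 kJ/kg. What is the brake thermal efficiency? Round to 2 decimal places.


eta_BTE = (BP / (mf * LHV)) * 100
Denominator = 0.0309 * 41651 = 1287.0159 kW
eta_BTE = (266 / 1287.0159) * 100 = 20.67%


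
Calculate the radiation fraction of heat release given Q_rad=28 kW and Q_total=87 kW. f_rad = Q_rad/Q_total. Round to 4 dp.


f_rad = Q_rad / Q_total
f_rad = 28 / 87 = 0.3218


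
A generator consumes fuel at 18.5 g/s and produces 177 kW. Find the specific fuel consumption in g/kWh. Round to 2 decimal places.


SFC = (mf / BP) * 3600
Rate = 18.5 / 177 = 0.104520 g/(s*kW)
SFC = 0.104520 * 3600 = 376.27 g/kWh


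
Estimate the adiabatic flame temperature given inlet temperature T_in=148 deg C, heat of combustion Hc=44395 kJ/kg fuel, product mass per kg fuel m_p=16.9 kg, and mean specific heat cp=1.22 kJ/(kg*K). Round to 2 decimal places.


T_ad = T_in + Hc / (m_p * cp)
Denominator = 16.9 * 1.22 = 20.6180
Temperature rise = 44395 / 20.6180 = 2153.22 K
T_ad = 148 + 2153.22 = 2301.22 deg C


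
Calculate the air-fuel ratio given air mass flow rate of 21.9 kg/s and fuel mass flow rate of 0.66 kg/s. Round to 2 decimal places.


AFR = m_air / m_fuel
AFR = 21.9 / 0.66 = 33.18


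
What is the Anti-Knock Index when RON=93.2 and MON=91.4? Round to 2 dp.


AKI = (RON + MON) / 2
AKI = (93.2 + 91.4) / 2
AKI = 184.6 / 2 = 92.30


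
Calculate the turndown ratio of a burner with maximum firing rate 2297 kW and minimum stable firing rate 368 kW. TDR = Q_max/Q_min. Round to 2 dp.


TDR = Q_max / Q_min
TDR = 2297 / 368 = 6.24


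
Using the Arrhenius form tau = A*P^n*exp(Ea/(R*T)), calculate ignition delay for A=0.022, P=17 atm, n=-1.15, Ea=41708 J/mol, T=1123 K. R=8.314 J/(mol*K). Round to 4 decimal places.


tau = A * P^n * exp(Ea/(R*T))
P^n = 17^(-1.15) = 0.03845774
Ea/(R*T) = 41708/(8.314*1123) = 4.467140
exp(Ea/(R*T)) = 87.107262
tau = 0.022 * 0.03845774 * 87.107262 = 0.0737 ms


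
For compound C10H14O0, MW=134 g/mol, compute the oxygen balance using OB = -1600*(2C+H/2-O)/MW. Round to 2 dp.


OB = -1600 * (2C + H/2 - O) / MW
Inner = 2*10 + 14/2 - 0 = 27.00
OB = -1600 * 27.00 / 134 = -322.39%


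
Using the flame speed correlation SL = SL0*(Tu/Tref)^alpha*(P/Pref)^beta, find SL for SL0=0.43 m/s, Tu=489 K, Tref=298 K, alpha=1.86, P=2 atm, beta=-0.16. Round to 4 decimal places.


SL = SL0 * (Tu/Tref)^alpha * (P/Pref)^beta
T ratio = 489/298 = 1.64093960
(T ratio)^alpha = 1.64093960^1.86 = 2.512304
(P/Pref)^beta = 2^(-0.16) = 0.895025
SL = 0.43 * 2.512304 * 0.895025 = 0.9669 m/s


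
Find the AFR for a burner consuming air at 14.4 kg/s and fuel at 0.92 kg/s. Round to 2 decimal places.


AFR = m_air / m_fuel
AFR = 14.4 / 0.92 = 15.65


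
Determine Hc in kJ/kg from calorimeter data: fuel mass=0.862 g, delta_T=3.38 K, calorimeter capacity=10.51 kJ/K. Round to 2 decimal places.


Hc = C_cal * delta_T / m_fuel
Q_released = 10.51 * 3.38 = 35.5238 kJ
m_fuel = 0.862 g = 0.862/1000 kg = 0.000862 kg
Hc = 35.5238 / 0.000862 = 41210.90 kJ/kg


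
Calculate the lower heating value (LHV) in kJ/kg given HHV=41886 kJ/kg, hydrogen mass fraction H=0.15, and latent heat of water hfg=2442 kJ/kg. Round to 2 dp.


LHV = HHV - hfg * 9 * H
Water correction = 2442 * 9 * 0.15 = 3296.700 kJ/kg
LHV = 41886 - 3296.700 = 38589.30 kJ/kg


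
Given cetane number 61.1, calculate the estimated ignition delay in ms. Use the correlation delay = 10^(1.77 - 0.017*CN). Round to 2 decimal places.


delay = 10^(1.77 - 0.017*CN)
Exponent = 1.77 - 0.017*61.1 = 0.7313
delay = 10^0.7313 = 5.39 ms


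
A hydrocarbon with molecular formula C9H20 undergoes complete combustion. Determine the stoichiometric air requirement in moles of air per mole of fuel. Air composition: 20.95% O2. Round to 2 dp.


Balanced combustion: C9H20 + 14 O2 -> 9 CO2 + 10 H2O
O2 needed = C + H/4 = 9 + 20/4 = 14.00 moles
Air moles = O2 / 0.2095 = 14.00 / 0.2095 = 66.83 moles air


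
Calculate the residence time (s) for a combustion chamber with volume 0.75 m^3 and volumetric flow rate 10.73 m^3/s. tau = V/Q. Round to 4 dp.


tau = V / Q_flow
tau = 0.75 / 10.73 = 0.0699 s


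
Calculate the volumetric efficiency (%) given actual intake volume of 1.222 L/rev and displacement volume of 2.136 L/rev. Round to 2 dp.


eta_v = (V_actual / V_disp) * 100
Ratio = 1.222 / 2.136 = 0.5721
eta_v = 0.5721 * 100 = 57.21%


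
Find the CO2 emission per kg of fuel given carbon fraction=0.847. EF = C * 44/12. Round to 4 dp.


EF = C_frac * (M_CO2 / M_C)
EF = 0.847 * (44/12)
EF = 0.847 * 3.666667 = 3.1057 kg_CO2/kg_fuel


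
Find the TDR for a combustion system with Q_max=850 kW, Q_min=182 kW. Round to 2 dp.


TDR = Q_max / Q_min
TDR = 850 / 182 = 4.67


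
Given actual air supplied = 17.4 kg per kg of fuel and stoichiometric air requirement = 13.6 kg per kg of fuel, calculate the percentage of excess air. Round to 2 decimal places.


Excess air = actual - stoichiometric = 17.4 - 13.6 = 3.80 kg/kg fuel
Excess air % = (excess / stoich) * 100 = (3.80 / 13.6) * 100 = 27.94%


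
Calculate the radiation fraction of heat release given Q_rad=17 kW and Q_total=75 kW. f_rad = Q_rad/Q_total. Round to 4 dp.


f_rad = Q_rad / Q_total
f_rad = 17 / 75 = 0.2267


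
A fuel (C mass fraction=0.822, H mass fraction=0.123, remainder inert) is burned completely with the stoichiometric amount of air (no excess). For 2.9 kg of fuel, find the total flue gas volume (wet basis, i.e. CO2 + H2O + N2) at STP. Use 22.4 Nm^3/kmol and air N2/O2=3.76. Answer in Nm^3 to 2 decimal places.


Per kg fuel: CO2 = (C/12 kmol)*22.4 = (0.822/12)*22.4 = 1.53440 Nm^3
Per kg fuel: H2O = (H/2 kmol)*22.4 = (0.123/2)*22.4 = 1.37760 Nm^3
O2 needed per kg fuel = C/12 + H/4 = 0.822/12 + 0.123/4 = 0.09925000 kmol
Per kg fuel: N2 = O2*3.76*22.4 = 0.09925000*3.76*22.4 = 8.35923 Nm^3
Total per kg = 1.53440 + 1.37760 + 8.35923 = 11.27123 Nm^3
Total = 11.27123 * 2.9 = 32.69 Nm^3


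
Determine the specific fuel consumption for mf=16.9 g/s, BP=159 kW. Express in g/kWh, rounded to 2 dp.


SFC = (mf / BP) * 3600
Rate = 16.9 / 159 = 0.106289 g/(s*kW)
SFC = 0.106289 * 3600 = 382.64 g/kWh


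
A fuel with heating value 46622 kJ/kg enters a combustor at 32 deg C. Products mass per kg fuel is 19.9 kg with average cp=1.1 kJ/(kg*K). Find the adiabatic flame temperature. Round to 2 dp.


T_ad = T_in + Hc / (m_p * cp)
Denominator = 19.9 * 1.1 = 21.8900
Temperature rise = 46622 / 21.8900 = 2129.83 K
T_ad = 32 + 2129.83 = 2161.83 deg C


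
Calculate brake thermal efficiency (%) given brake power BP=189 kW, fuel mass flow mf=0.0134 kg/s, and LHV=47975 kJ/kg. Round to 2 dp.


eta_BTE = (BP / (mf * LHV)) * 100
Denominator = 0.0134 * 47975 = 642.8650 kW
eta_BTE = (189 / 642.8650) * 100 = 29.40%


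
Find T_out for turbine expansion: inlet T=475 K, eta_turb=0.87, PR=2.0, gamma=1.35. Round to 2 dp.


T_out = T_in * (1 - eta * (1 - PR^(-(gamma-1)/gamma)))
Exponent = -(1.35-1)/1.35 = -0.25925926
PR^exp = 2.0^(-0.25925926) = 0.83551680
Factor = 1 - 0.87*(1 - 0.83551680) = 0.85689962
T_out = 475 * 0.85689962 = 407.03 K


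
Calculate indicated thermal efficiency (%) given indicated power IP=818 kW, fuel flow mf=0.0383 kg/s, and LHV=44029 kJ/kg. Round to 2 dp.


eta_ith = (IP / (mf * LHV)) * 100
Denominator = 0.0383 * 44029 = 1686.3107 kW
eta_ith = (818 / 1686.3107) * 100 = 48.51%


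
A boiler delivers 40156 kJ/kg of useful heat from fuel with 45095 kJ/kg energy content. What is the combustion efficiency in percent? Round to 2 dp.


Efficiency = (Q_useful / Q_fuel) * 100
Efficiency = (40156 / 45095) * 100
Efficiency = 0.8905 * 100 = 89.05%


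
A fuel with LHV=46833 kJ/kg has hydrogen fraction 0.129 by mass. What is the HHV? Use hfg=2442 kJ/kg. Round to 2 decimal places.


HHV = LHV + hfg * 9 * H
Water addition = 2442 * 9 * 0.129 = 2835.162 kJ/kg
HHV = 46833 + 2835.162 = 49668.16 kJ/kg


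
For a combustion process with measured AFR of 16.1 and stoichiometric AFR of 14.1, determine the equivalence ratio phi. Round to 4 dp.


phi = AFR_stoich / AFR_actual
phi = 14.1 / 16.1 = 0.8758


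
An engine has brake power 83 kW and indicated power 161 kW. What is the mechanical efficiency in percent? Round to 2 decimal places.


eta_mech = (BP / IP) * 100
Ratio = 83 / 161 = 0.5155
eta_mech = 0.5155 * 100 = 51.55%


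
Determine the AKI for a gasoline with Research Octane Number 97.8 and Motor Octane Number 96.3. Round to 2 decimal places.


AKI = (RON + MON) / 2
AKI = (97.8 + 96.3) / 2
AKI = 194.1 / 2 = 97.05


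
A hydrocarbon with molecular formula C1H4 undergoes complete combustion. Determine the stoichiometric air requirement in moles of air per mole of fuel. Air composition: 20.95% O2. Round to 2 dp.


Balanced combustion: C1H4 + 2 O2 -> 1 CO2 + 2 H2O
O2 needed = C + H/4 = 1 + 4/4 = 2.00 moles
Air moles = O2 / 0.2095 = 2.00 / 0.2095 = 9.55 moles air


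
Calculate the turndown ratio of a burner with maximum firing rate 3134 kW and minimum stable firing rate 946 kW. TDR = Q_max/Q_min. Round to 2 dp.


TDR = Q_max / Q_min
TDR = 3134 / 946 = 3.31


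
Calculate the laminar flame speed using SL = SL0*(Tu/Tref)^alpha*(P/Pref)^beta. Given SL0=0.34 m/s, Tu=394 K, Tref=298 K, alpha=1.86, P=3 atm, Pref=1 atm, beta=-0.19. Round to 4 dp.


SL = SL0 * (Tu/Tref)^alpha * (P/Pref)^beta
T ratio = 394/298 = 1.32214765
(T ratio)^alpha = 1.32214765^1.86 = 1.681050
(P/Pref)^beta = 3^(-0.19) = 0.811609
SL = 0.34 * 1.681050 * 0.811609 = 0.4639 m/s


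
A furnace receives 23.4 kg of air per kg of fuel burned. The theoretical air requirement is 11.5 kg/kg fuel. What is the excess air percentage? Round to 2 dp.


Excess air = actual - stoichiometric = 23.4 - 11.5 = 11.90 kg/kg fuel
Excess air % = (excess / stoich) * 100 = (11.90 / 11.5) * 100 = 103.48%


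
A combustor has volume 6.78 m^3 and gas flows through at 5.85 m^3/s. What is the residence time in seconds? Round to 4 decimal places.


tau = V / Q_flow
tau = 6.78 / 5.85 = 1.1590 s


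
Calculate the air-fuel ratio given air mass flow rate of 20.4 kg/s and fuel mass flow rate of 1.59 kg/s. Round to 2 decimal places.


AFR = m_air / m_fuel
AFR = 20.4 / 1.59 = 12.83


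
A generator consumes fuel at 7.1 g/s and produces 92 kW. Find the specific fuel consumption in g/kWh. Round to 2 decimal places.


SFC = (mf / BP) * 3600
Rate = 7.1 / 92 = 0.077174 g/(s*kW)
SFC = 0.077174 * 3600 = 277.83 g/kWh


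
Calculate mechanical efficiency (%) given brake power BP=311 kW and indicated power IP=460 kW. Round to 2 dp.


eta_mech = (BP / IP) * 100
Ratio = 311 / 460 = 0.6761
eta_mech = 0.6761 * 100 = 67.61%


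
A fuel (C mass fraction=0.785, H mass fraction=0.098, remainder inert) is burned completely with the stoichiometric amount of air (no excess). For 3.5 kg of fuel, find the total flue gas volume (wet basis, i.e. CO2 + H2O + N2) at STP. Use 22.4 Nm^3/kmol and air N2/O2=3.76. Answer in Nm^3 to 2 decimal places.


Per kg fuel: CO2 = (C/12 kmol)*22.4 = (0.785/12)*22.4 = 1.46533 Nm^3
Per kg fuel: H2O = (H/2 kmol)*22.4 = (0.098/2)*22.4 = 1.09760 Nm^3
O2 needed per kg fuel = C/12 + H/4 = 0.785/12 + 0.098/4 = 0.08991667 kmol
Per kg fuel: N2 = O2*3.76*22.4 = 0.08991667*3.76*22.4 = 7.57314 Nm^3
Total per kg = 1.46533 + 1.09760 + 7.57314 = 10.13607 Nm^3
Total = 10.13607 * 3.5 = 35.48 Nm^3


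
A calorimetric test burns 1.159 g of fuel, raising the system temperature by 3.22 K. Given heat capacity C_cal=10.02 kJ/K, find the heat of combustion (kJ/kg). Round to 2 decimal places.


Hc = C_cal * delta_T / m_fuel
Q_released = 10.02 * 3.22 = 32.2644 kJ
m_fuel = 1.159 g = 1.159/1000 kg = 0.001159 kg
Hc = 32.2644 / 0.001159 = 27838.14 kJ/kg


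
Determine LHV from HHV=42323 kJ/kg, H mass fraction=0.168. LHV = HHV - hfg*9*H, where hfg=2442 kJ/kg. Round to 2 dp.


LHV = HHV - hfg * 9 * H
Water correction = 2442 * 9 * 0.168 = 3692.304 kJ/kg
LHV = 42323 - 3692.304 = 38630.70 kJ/kg


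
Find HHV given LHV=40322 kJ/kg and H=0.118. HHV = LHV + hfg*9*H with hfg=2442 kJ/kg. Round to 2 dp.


HHV = LHV + hfg * 9 * H
Water addition = 2442 * 9 * 0.118 = 2593.404 kJ/kg
HHV = 40322 + 2593.404 = 42915.40 kJ/kg


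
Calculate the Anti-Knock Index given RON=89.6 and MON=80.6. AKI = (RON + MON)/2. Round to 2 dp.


AKI = (RON + MON) / 2
AKI = (89.6 + 80.6) / 2
AKI = 170.2 / 2 = 85.10


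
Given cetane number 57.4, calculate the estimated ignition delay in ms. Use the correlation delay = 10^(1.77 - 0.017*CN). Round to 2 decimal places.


delay = 10^(1.77 - 0.017*CN)
Exponent = 1.77 - 0.017*57.4 = 0.7942
delay = 10^0.7942 = 6.23 ms


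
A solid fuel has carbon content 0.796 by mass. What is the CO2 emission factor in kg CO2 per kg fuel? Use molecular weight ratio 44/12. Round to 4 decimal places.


EF = C_frac * (M_CO2 / M_C)
EF = 0.796 * (44/12)
EF = 0.796 * 3.666667 = 2.9187 kg_CO2/kg_fuel


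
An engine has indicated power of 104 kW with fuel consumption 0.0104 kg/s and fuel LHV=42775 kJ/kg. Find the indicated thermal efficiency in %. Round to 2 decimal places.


eta_ith = (IP / (mf * LHV)) * 100
Denominator = 0.0104 * 42775 = 444.8600 kW
eta_ith = (104 / 444.8600) * 100 = 23.38%


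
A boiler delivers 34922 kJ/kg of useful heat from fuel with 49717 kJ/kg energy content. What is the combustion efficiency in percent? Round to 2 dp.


Efficiency = (Q_useful / Q_fuel) * 100
Efficiency = (34922 / 49717) * 100
Efficiency = 0.7024 * 100 = 70.24%


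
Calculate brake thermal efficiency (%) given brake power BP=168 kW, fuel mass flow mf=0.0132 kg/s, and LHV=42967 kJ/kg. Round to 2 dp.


eta_BTE = (BP / (mf * LHV)) * 100
Denominator = 0.0132 * 42967 = 567.1644 kW
eta_BTE = (168 / 567.1644) * 100 = 29.62%


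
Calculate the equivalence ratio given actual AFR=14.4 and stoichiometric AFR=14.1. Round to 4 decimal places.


phi = AFR_stoich / AFR_actual
phi = 14.1 / 14.4 = 0.9792


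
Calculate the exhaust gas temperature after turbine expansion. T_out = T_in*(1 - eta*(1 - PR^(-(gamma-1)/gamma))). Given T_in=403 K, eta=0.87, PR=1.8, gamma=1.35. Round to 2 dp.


T_out = T_in * (1 - eta * (1 - PR^(-(gamma-1)/gamma)))
Exponent = -(1.35-1)/1.35 = -0.25925926
PR^exp = 1.8^(-0.25925926) = 0.85865408
Factor = 1 - 0.87*(1 - 0.85865408) = 0.87702905
T_out = 403 * 0.87702905 = 353.44 K


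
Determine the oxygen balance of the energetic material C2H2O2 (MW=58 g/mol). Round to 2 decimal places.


OB = -1600 * (2C + H/2 - O) / MW
Inner = 2*2 + 2/2 - 2 = 3.00
OB = -1600 * 3.00 / 58 = -82.76%


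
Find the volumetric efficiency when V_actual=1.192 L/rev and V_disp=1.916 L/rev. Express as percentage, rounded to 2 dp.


eta_v = (V_actual / V_disp) * 100
Ratio = 1.192 / 1.916 = 0.6221
eta_v = 0.6221 * 100 = 62.21%


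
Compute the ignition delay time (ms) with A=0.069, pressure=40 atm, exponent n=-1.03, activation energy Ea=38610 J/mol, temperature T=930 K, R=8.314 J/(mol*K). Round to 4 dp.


tau = A * P^n * exp(Ea/(R*T))
P^n = 40^(-1.03) = 0.02238093
Ea/(R*T) = 38610/(8.314*930) = 4.993520
exp(Ea/(R*T)) = 147.454618
tau = 0.069 * 0.02238093 * 147.454618 = 0.2277 ms


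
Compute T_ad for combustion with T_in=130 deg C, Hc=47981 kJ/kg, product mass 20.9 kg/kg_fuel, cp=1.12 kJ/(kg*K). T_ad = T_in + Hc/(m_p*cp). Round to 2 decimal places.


T_ad = T_in + Hc / (m_p * cp)
Denominator = 20.9 * 1.12 = 23.4080
Temperature rise = 47981 / 23.4080 = 2049.77 K
T_ad = 130 + 2049.77 = 2179.77 deg C


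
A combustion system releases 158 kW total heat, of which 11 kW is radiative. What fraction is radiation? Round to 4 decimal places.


f_rad = Q_rad / Q_total
f_rad = 11 / 158 = 0.0696


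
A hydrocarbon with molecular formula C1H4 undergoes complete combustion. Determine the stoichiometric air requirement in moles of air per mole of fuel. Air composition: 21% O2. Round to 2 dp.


Balanced combustion: C1H4 + 2 O2 -> 1 CO2 + 2 H2O
O2 needed = C + H/4 = 1 + 4/4 = 2.00 moles
Air moles = O2 / 0.21 = 2.00 / 0.21 = 9.52 moles air


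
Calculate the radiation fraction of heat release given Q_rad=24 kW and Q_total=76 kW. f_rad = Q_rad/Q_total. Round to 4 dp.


f_rad = Q_rad / Q_total
f_rad = 24 / 76 = 0.3158


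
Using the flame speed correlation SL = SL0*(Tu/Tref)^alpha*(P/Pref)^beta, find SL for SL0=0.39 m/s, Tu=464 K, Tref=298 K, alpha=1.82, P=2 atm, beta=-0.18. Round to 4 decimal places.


SL = SL0 * (Tu/Tref)^alpha * (P/Pref)^beta
T ratio = 464/298 = 1.55704698
(T ratio)^alpha = 1.55704698^1.82 = 2.238665
(P/Pref)^beta = 2^(-0.18) = 0.882703
SL = 0.39 * 2.238665 * 0.882703 = 0.7707 m/s


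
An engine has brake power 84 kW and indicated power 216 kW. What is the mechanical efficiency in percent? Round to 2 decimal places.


eta_mech = (BP / IP) * 100
Ratio = 84 / 216 = 0.3889
eta_mech = 0.3889 * 100 = 38.89%


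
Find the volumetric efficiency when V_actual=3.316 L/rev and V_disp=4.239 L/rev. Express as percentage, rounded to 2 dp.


eta_v = (V_actual / V_disp) * 100
Ratio = 3.316 / 4.239 = 0.7823
eta_v = 0.7823 * 100 = 78.23%


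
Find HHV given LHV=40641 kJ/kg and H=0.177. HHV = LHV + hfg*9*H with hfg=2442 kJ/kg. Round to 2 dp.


HHV = LHV + hfg * 9 * H
Water addition = 2442 * 9 * 0.177 = 3890.106 kJ/kg
HHV = 40641 + 3890.106 = 44531.11 kJ/kg


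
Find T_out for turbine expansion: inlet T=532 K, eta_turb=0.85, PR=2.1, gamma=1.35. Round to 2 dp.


T_out = T_in * (1 - eta * (1 - PR^(-(gamma-1)/gamma)))
Exponent = -(1.35-1)/1.35 = -0.25925926
PR^exp = 2.1^(-0.25925926) = 0.82501466
Factor = 1 - 0.85*(1 - 0.82501466) = 0.85126246
T_out = 532 * 0.85126246 = 452.87 K


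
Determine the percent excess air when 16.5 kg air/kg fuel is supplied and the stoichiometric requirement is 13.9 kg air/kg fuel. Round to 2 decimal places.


Excess air = actual - stoichiometric = 16.5 - 13.9 = 2.60 kg/kg fuel
Excess air % = (excess / stoich) * 100 = (2.60 / 13.9) * 100 = 18.71%


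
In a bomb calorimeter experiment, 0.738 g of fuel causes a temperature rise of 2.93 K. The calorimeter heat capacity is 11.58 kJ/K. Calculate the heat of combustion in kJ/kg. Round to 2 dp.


Hc = C_cal * delta_T / m_fuel
Q_released = 11.58 * 2.93 = 33.9294 kJ
m_fuel = 0.738 g = 0.738/1000 kg = 0.000738 kg
Hc = 33.9294 / 0.000738 = 45974.80 kJ/kg


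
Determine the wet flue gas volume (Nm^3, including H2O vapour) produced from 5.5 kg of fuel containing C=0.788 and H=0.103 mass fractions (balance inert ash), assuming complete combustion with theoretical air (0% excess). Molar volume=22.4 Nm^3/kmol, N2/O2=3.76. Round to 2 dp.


Per kg fuel: CO2 = (C/12 kmol)*22.4 = (0.788/12)*22.4 = 1.47093 Nm^3
Per kg fuel: H2O = (H/2 kmol)*22.4 = (0.103/2)*22.4 = 1.15360 Nm^3
O2 needed per kg fuel = C/12 + H/4 = 0.788/12 + 0.103/4 = 0.09141667 kmol
Per kg fuel: N2 = O2*3.76*22.4 = 0.09141667*3.76*22.4 = 7.69948 Nm^3
Total per kg = 1.47093 + 1.15360 + 7.69948 = 10.32401 Nm^3
Total = 10.32401 * 5.5 = 56.78 Nm^3
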